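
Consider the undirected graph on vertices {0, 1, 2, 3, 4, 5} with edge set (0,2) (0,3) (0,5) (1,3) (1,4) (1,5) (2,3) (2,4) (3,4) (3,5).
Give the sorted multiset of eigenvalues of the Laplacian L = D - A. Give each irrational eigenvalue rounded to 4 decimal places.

[0, 2.3820, 2.3820, 4.6180, 4.6180, 6]

With the vertex order [0, 1, 2, 3, 4, 5], the degrees are [3, 3, 3, 5, 3, 3], giving D = diag(3, 3, 3, 5, 3, 3) and L = D - A. Since every row of L sums to 0, the all-ones vector is in the kernel and 0 is an eigenvalue. The single zero eigenvalue shows the graph is connected. The largest eigenvalue, 6, is at most the vertex count 6.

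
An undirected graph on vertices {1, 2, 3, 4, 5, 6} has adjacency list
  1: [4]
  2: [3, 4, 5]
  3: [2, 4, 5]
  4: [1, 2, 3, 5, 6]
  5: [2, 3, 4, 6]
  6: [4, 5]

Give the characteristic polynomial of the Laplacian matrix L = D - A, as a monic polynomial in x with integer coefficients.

Each diagonal entry of L is the vertex degree and each off-diagonal entry is -1 where an edge is present, 0 otherwise; in the order [1, 2, 3, 4, 5, 6] the diagonal is [1, 3, 3, 5, 4, 2]. Computing det(xI - L) by cofactor expansion (or equivalently via sum-over-permutations) gives x^6 - 18x^5 + 121x^4 - 372x^3 + 508x^2 - 240x. The constant term is 0 because L is singular (the all-ones vector lies in its kernel).

x^6 - 18x^5 + 121x^4 - 372x^3 + 508x^2 - 240x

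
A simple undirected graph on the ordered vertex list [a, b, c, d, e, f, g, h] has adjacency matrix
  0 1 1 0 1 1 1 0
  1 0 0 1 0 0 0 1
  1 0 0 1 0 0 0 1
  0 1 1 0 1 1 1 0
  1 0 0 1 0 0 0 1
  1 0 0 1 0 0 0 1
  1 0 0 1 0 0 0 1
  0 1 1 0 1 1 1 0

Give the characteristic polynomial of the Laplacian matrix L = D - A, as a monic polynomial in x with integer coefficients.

Each diagonal entry of L is the vertex degree and each off-diagonal entry is -1 where an edge is present, 0 otherwise; in the order [a, b, c, d, e, f, g, h] the diagonal is [5, 3, 3, 5, 3, 3, 3, 5]. The eigenvalues of L are [0, 3, 3, 3, 3, 5, 5, 8]; the characteristic polynomial is the product of (x - lambda_i), which multiplies out to x^8 - 30x^7 + 375x^6 - 2540x^5 + 10095x^4 - 23598x^3 + 30105x^2 - 16200x. The constant term is 0 because L is singular (the all-ones vector lies in its kernel). The eigenvalues sum to 30, which equals trace(L) = 2|E|. By the matrix-tree theorem the graph has (1/8) * product of the nonzero eigenvalues = 2025 spanning trees.

x^8 - 30x^7 + 375x^6 - 2540x^5 + 10095x^4 - 23598x^3 + 30105x^2 - 16200x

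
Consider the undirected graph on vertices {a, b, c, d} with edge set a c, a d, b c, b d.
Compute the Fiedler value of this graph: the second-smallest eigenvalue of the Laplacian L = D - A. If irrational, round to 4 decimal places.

With the vertex order [a, b, c, d], the degrees are [2, 2, 2, 2], giving D = diag(2, 2, 2, 2) and L = D - A. The smallest Laplacian eigenvalue is always 0. The next one, lambda_2 = 2, measures how hard the graph is to disconnect: larger values mean better connectivity. The largest eigenvalue, 4, is at most the vertex count 4. There is one zero in the spectrum, matching the 1 component.

2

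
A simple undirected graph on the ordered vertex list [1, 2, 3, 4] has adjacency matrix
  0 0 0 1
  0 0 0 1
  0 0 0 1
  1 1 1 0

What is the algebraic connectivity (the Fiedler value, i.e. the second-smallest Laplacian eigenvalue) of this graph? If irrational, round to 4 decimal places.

1

With the vertex order [1, 2, 3, 4], the degrees are [1, 1, 1, 3], giving D = diag(1, 1, 1, 3) and L = D - A. The smallest Laplacian eigenvalue is always 0. The next one, lambda_2 = 1, measures how hard the graph is to disconnect: larger values mean better connectivity. The largest eigenvalue, 4, is at most the vertex count 4. The eigenvalues sum to 6, which equals trace(L) = 2|E|.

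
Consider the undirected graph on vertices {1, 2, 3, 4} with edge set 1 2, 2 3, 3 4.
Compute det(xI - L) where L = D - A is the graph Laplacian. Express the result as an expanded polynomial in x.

Reading degrees in the order [1, 2, 3, 4] gives [1, 2, 2, 1]; set D = diag(1, 2, 2, 1) and form L = D - A. L has integer entries, so p(x) = det(xI - L) has integer coefficients. Expanding the determinant yields x^4 - 6x^3 + 10x^2 - 4x. The constant term is 0 because L is singular (the all-ones vector lies in its kernel).

x^4 - 6x^3 + 10x^2 - 4x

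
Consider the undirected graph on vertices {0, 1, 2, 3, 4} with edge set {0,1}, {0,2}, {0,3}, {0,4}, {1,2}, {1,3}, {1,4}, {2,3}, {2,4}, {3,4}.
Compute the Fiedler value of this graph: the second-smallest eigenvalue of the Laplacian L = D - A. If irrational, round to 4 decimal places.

Each diagonal entry of L is the vertex degree and each off-diagonal entry is -1 where an edge is present, 0 otherwise; in the order [0, 1, 2, 3, 4] the diagonal is [4, 4, 4, 4, 4]. The smallest Laplacian eigenvalue is always 0. The next one, lambda_2 = 5, measures how hard the graph is to disconnect: larger values mean better connectivity. The eigenvalues sum to 20, which equals trace(L) = 2|E|. There is one zero in the spectrum, matching the 1 component.

5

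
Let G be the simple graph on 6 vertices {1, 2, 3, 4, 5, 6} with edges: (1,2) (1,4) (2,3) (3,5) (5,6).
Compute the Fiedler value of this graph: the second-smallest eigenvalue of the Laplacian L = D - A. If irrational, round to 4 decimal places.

Reading degrees in the order [1, 2, 3, 4, 5, 6] gives [2, 2, 2, 1, 2, 1]; set D = diag(2, 2, 2, 1, 2, 1) and form L = D - A. The smallest Laplacian eigenvalue is always 0. The next one, lambda_2 = 0.2679, measures how hard the graph is to disconnect: larger values mean better connectivity. There is one zero in the spectrum, matching the 1 component.

0.2679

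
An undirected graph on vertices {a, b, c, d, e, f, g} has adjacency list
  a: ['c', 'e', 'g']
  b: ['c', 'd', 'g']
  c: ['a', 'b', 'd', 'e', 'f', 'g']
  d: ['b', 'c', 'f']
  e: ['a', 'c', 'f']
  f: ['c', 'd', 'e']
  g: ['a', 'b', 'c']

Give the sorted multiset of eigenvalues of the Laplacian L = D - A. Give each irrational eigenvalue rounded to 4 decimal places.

With the vertex order [a, b, c, d, e, f, g], the degrees are [3, 3, 6, 3, 3, 3, 3], giving D = diag(3, 3, 6, 3, 3, 3, 3) and L = D - A. L is symmetric positive semidefinite, so every eigenvalue is real and nonnegative. The eigenvalues sum to 24, which equals trace(L) = 2|E|.

[0, 2, 2, 4, 4, 5, 7]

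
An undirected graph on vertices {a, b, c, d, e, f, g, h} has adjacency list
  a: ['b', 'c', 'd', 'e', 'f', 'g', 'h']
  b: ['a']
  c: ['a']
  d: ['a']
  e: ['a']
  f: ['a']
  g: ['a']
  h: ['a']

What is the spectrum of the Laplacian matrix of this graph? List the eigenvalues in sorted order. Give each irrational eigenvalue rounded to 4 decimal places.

Reading degrees in the order [a, b, c, d, e, f, g, h] gives [7, 1, 1, 1, 1, 1, 1, 1]; set D = diag(7, 1, 1, 1, 1, 1, 1, 1) and form L = D - A. The multiplicity of 0 as a Laplacian eigenvalue equals the number of connected components. The single zero eigenvalue shows the graph is connected. The largest eigenvalue, 8, is at most the vertex count 8.

[0, 1, 1, 1, 1, 1, 1, 8]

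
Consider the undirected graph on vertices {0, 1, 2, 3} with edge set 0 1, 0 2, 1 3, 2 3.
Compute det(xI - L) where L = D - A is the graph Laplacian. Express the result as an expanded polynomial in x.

x^4 - 8x^3 + 20x^2 - 16x

Reading degrees in the order [0, 1, 2, 3] gives [2, 2, 2, 2]; set D = diag(2, 2, 2, 2) and form L = D - A. Computing det(xI - L) by cofactor expansion (or equivalently via sum-over-permutations) gives x^4 - 8x^3 + 20x^2 - 16x. The constant term is 0 because L is singular (the all-ones vector lies in its kernel). The largest eigenvalue, 4, is at most the vertex count 4.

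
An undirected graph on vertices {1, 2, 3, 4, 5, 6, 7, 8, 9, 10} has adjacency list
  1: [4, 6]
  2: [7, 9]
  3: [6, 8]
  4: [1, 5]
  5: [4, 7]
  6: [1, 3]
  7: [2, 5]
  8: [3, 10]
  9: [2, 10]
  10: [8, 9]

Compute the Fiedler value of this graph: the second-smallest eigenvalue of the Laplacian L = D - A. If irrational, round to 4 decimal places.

With the vertex order [1, 2, 3, 4, 5, 6, 7, 8, 9, 10], the degrees are [2, 2, 2, 2, 2, 2, 2, 2, 2, 2], giving D = diag(2, 2, 2, 2, 2, 2, 2, 2, 2, 2) and L = D - A. The smallest Laplacian eigenvalue is always 0. The next one, lambda_2 = 0.3820, measures how hard the graph is to disconnect: larger values mean better connectivity. There is one zero in the spectrum, matching the 1 component.

0.3820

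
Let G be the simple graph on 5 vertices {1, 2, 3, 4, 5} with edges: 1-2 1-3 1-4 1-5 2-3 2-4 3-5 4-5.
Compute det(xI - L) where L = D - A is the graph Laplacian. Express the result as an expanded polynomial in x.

x^5 - 16x^4 + 94x^3 - 240x^2 + 225x

Reading degrees in the order [1, 2, 3, 4, 5] gives [4, 3, 3, 3, 3]; set D = diag(4, 3, 3, 3, 3) and form L = D - A. The eigenvalues of L are [0, 3, 3, 5, 5]; the characteristic polynomial is the product of (x - lambda_i), which multiplies out to x^5 - 16x^4 + 94x^3 - 240x^2 + 225x. The coefficient of x^4 equals -trace(L) = -16, matching the sum of degrees. The largest eigenvalue, 5, is at most the vertex count 5.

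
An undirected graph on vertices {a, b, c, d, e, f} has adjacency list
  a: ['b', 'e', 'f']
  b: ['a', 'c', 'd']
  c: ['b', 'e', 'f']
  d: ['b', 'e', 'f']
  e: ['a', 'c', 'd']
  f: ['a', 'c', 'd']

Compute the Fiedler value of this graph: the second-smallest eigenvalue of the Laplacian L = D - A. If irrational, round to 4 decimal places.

With the vertex order [a, b, c, d, e, f], the degrees are [3, 3, 3, 3, 3, 3], giving D = diag(3, 3, 3, 3, 3, 3) and L = D - A. The smallest Laplacian eigenvalue is always 0. The next one, lambda_2 = 3, measures how hard the graph is to disconnect: larger values mean better connectivity. The largest eigenvalue, 6, is at most the vertex count 6.

3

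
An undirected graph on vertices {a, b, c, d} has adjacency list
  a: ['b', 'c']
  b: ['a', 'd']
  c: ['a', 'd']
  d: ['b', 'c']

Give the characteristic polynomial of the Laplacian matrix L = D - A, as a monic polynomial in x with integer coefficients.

Each diagonal entry of L is the vertex degree and each off-diagonal entry is -1 where an edge is present, 0 otherwise; in the order [a, b, c, d] the diagonal is [2, 2, 2, 2]. The eigenvalues of L are [0, 2, 2, 4]; the characteristic polynomial is the product of (x - lambda_i), which multiplies out to x^4 - 8x^3 + 20x^2 - 16x. The coefficient of x^3 equals -trace(L) = -8, matching the sum of degrees. The largest eigenvalue, 4, is at most the vertex count 4.

x^4 - 8x^3 + 20x^2 - 16x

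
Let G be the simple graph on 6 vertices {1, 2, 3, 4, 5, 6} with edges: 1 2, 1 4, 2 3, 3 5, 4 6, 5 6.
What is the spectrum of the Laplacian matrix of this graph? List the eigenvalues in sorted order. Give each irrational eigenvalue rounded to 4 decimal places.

[0, 1, 1, 3, 3, 4]

With the vertex order [1, 2, 3, 4, 5, 6], the degrees are [2, 2, 2, 2, 2, 2], giving D = diag(2, 2, 2, 2, 2, 2) and L = D - A. Since every row of L sums to 0, the all-ones vector is in the kernel and 0 is an eigenvalue. By the matrix-tree theorem the graph has (1/6) * product of the nonzero eigenvalues = 6 spanning trees.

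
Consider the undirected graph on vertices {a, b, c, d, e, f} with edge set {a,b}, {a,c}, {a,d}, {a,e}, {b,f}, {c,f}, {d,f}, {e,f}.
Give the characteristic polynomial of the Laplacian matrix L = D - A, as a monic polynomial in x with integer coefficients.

Each diagonal entry of L is the vertex degree and each off-diagonal entry is -1 where an edge is present, 0 otherwise; in the order [a, b, c, d, e, f] the diagonal is [4, 2, 2, 2, 2, 4]. Computing det(xI - L) by cofactor expansion (or equivalently via sum-over-permutations) gives x^6 - 16x^5 + 96x^4 - 272x^3 + 368x^2 - 192x. The coefficient of x^5 equals -trace(L) = -16, matching the sum of degrees.

x^6 - 16x^5 + 96x^4 - 272x^3 + 368x^2 - 192x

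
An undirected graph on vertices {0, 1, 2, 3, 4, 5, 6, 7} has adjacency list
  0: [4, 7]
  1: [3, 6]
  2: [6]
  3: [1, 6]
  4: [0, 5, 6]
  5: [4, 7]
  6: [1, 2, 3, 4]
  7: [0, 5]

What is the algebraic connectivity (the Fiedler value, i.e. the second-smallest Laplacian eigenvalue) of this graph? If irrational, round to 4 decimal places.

With the vertex order [0, 1, 2, 3, 4, 5, 6, 7], the degrees are [2, 2, 1, 2, 3, 2, 4, 2], giving D = diag(2, 2, 1, 2, 3, 2, 4, 2) and L = D - A. Computing the eigenvalues of L and sorting gives [0, 0.3187, 1, 2, 2.3579, 3, 4, 5.3234]. The Fiedler value lambda_2 = 0.3187 is strictly positive, so the graph is connected. The largest eigenvalue, 5.3234, is at most the vertex count 8.

0.3187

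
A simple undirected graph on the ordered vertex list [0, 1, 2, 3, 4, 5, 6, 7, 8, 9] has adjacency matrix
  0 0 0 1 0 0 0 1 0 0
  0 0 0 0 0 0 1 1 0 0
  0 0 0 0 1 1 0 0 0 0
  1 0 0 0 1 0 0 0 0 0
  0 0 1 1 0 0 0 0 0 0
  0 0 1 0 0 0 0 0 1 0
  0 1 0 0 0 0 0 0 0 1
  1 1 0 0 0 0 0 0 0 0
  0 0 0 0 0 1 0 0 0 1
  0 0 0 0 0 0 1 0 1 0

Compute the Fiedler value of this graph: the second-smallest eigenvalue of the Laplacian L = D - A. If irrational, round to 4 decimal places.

0.3820

Each diagonal entry of L is the vertex degree and each off-diagonal entry is -1 where an edge is present, 0 otherwise; in the order [0, 1, 2, 3, 4, 5, 6, 7, 8, 9] the diagonal is [2, 2, 2, 2, 2, 2, 2, 2, 2, 2]. Computing the eigenvalues of L and sorting gives [0, 0.3820, 0.3820, 1.3820, 1.3820, 2.6180, 2.6180, 3.6180, 3.6180, 4]. The Fiedler value lambda_2 = 0.3820 is strictly positive, so the graph is connected.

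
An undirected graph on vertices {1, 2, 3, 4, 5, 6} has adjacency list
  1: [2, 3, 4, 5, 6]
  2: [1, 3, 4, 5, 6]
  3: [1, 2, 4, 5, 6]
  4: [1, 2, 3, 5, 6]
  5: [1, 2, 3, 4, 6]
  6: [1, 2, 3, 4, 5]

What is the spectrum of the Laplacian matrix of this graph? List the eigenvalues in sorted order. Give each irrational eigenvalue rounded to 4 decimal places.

Reading degrees in the order [1, 2, 3, 4, 5, 6] gives [5, 5, 5, 5, 5, 5]; set D = diag(5, 5, 5, 5, 5, 5) and form L = D - A. L is symmetric positive semidefinite, so every eigenvalue is real and nonnegative. There is one zero in the spectrum, matching the 1 component. The eigenvalues sum to 30, which equals trace(L) = 2|E|.

[0, 6, 6, 6, 6, 6]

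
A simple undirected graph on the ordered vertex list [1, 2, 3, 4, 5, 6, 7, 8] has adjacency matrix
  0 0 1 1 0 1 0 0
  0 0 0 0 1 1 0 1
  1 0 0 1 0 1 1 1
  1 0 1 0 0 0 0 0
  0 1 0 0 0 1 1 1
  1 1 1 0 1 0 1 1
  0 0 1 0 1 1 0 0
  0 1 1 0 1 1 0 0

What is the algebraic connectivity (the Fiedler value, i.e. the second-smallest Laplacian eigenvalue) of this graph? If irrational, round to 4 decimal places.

1.2048

Reading degrees in the order [1, 2, 3, 4, 5, 6, 7, 8] gives [3, 3, 5, 2, 4, 6, 3, 4]; set D = diag(3, 3, 5, 2, 4, 6, 3, 4) and form L = D - A. The sorted Laplacian eigenvalues are [0, 1.2048, 2.6987, 3.4378, 4.3081, 4.8553, 6.3925, 7.1028]; the algebraic connectivity is the second entry, 1.2048.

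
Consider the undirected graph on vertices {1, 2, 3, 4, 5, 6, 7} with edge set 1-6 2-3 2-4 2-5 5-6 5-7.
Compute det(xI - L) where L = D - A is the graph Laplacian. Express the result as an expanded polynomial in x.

x^7 - 12x^6 + 53x^5 - 108x^4 + 105x^3 - 46x^2 + 7x

Each diagonal entry of L is the vertex degree and each off-diagonal entry is -1 where an edge is present, 0 otherwise; in the order [1, 2, 3, 4, 5, 6, 7] the diagonal is [1, 3, 1, 1, 3, 2, 1]. L has integer entries, so p(x) = det(xI - L) has integer coefficients. Expanding the determinant yields x^7 - 12x^6 + 53x^5 - 108x^4 + 105x^3 - 46x^2 + 7x. The constant term is 0 because L is singular (the all-ones vector lies in its kernel). The eigenvalues sum to 12, which equals trace(L) = 2|E|.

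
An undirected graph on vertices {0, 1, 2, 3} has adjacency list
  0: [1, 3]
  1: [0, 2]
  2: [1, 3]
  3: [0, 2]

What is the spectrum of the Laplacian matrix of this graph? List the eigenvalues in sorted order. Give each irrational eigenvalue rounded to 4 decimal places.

Each diagonal entry of L is the vertex degree and each off-diagonal entry is -1 where an edge is present, 0 otherwise; in the order [0, 1, 2, 3] the diagonal is [2, 2, 2, 2]. Since every row of L sums to 0, the all-ones vector is in the kernel and 0 is an eigenvalue. The single zero eigenvalue shows the graph is connected. By the matrix-tree theorem the graph has (1/4) * product of the nonzero eigenvalues = 4 spanning trees. The eigenvalues sum to 8, which equals trace(L) = 2|E|.

[0, 2, 2, 4]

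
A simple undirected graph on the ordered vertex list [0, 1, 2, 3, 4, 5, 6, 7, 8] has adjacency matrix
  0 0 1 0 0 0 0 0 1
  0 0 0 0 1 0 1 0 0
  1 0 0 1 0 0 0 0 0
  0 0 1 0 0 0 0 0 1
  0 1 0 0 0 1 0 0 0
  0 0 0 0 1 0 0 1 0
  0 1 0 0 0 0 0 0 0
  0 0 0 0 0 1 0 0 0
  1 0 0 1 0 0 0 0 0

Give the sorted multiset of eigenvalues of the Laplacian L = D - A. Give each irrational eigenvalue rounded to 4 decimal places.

Reading degrees in the order [0, 1, 2, 3, 4, 5, 6, 7, 8] gives [2, 2, 2, 2, 2, 2, 1, 1, 2]; set D = diag(2, 2, 2, 2, 2, 2, 1, 1, 2) and form L = D - A. L is symmetric positive semidefinite, so every eigenvalue is real and nonnegative. The 2 zero eigenvalues correspond to the 2 connected components. The eigenvalues sum to 16, which equals trace(L) = 2|E|.

[0, 0, 0.3820, 1.3820, 2, 2, 2.6180, 3.6180, 4]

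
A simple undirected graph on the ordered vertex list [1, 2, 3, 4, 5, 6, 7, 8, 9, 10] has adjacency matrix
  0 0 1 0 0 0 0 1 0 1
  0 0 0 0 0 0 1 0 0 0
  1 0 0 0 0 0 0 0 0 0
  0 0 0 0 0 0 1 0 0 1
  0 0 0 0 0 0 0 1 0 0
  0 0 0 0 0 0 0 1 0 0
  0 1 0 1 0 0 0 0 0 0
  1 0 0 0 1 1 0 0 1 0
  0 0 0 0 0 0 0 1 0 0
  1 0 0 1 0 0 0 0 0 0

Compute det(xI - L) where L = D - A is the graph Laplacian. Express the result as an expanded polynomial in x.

Reading degrees in the order [1, 2, 3, 4, 5, 6, 7, 8, 9, 10] gives [3, 1, 1, 2, 1, 1, 2, 4, 1, 2]; set D = diag(3, 1, 1, 2, 1, 1, 2, 4, 1, 2) and form L = D - A. Computing det(xI - L) by cofactor expansion (or equivalently via sum-over-permutations) gives x^10 - 18x^9 + 132x^8 - 514x^7 + 1163x^6 - 1576x^5 + 1270x^4 - 578x^3 + 130x^2 - 10x. The coefficient of x^9 equals -trace(L) = -18, matching the sum of degrees. There is one zero in the spectrum, matching the 1 component. The largest eigenvalue, 5.2844, is at most the vertex count 10.

x^10 - 18x^9 + 132x^8 - 514x^7 + 1163x^6 - 1576x^5 + 1270x^4 - 578x^3 + 130x^2 - 10x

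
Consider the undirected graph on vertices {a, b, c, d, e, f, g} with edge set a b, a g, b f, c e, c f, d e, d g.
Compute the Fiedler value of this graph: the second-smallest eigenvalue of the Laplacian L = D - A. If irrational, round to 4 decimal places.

Reading degrees in the order [a, b, c, d, e, f, g] gives [2, 2, 2, 2, 2, 2, 2]; set D = diag(2, 2, 2, 2, 2, 2, 2) and form L = D - A. Computing the eigenvalues of L and sorting gives [0, 0.7530, 0.7530, 2.4450, 2.4450, 3.8019, 3.8019]. The Fiedler value lambda_2 = 0.7530 is strictly positive, so the graph is connected. The largest eigenvalue, 3.8019, is at most the vertex count 7. The eigenvalues sum to 14, which equals trace(L) = 2|E|.

0.7530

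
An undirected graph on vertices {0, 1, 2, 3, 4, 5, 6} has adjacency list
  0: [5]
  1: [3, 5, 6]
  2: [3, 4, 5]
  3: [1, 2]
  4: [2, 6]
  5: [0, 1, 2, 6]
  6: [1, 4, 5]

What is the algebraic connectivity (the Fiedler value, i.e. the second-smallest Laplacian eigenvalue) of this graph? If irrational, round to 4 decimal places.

Each diagonal entry of L is the vertex degree and each off-diagonal entry is -1 where an edge is present, 0 otherwise; in the order [0, 1, 2, 3, 4, 5, 6] the diagonal is [1, 3, 3, 2, 2, 4, 3]. Computing the eigenvalues of L and sorting gives [0, 0.8458, 1.5858, 2.1698, 3.4394, 4.4142, 5.5450]. The Fiedler value lambda_2 = 0.8458 is strictly positive, so the graph is connected. The eigenvalues sum to 18, which equals trace(L) = 2|E|.

0.8458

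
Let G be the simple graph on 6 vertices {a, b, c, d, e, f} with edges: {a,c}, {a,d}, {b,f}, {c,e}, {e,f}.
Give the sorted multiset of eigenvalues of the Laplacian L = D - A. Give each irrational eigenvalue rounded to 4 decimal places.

[0, 0.2679, 1, 2, 3, 3.7321]

Each diagonal entry of L is the vertex degree and each off-diagonal entry is -1 where an edge is present, 0 otherwise; in the order [a, b, c, d, e, f] the diagonal is [2, 1, 2, 1, 2, 2]. L is symmetric positive semidefinite, so every eigenvalue is real and nonnegative. By the matrix-tree theorem the graph has (1/6) * product of the nonzero eigenvalues = 1 spanning tree. The largest eigenvalue, 3.7321, is at most the vertex count 6.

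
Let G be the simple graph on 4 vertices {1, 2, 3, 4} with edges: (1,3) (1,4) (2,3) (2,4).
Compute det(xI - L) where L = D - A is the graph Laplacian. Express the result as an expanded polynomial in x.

x^4 - 8x^3 + 20x^2 - 16x

Reading degrees in the order [1, 2, 3, 4] gives [2, 2, 2, 2]; set D = diag(2, 2, 2, 2) and form L = D - A. Computing det(xI - L) by cofactor expansion (or equivalently via sum-over-permutations) gives x^4 - 8x^3 + 20x^2 - 16x. The constant term is 0 because L is singular (the all-ones vector lies in its kernel). There is one zero in the spectrum, matching the 1 component.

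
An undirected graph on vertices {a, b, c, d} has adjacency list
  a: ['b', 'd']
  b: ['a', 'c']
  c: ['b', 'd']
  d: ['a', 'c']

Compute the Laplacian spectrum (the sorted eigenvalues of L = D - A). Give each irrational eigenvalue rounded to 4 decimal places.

[0, 2, 2, 4]

With the vertex order [a, b, c, d], the degrees are [2, 2, 2, 2], giving D = diag(2, 2, 2, 2) and L = D - A. L is symmetric positive semidefinite, so every eigenvalue is real and nonnegative. The single zero eigenvalue shows the graph is connected. By the matrix-tree theorem the graph has (1/4) * product of the nonzero eigenvalues = 4 spanning trees.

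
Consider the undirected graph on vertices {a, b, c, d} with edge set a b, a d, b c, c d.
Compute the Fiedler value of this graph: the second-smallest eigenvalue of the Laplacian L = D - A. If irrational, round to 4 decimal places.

With the vertex order [a, b, c, d], the degrees are [2, 2, 2, 2], giving D = diag(2, 2, 2, 2) and L = D - A. Computing the eigenvalues of L and sorting gives [0, 2, 2, 4]. The Fiedler value lambda_2 = 2 is strictly positive, so the graph is connected. The eigenvalues sum to 8, which equals trace(L) = 2|E|.

2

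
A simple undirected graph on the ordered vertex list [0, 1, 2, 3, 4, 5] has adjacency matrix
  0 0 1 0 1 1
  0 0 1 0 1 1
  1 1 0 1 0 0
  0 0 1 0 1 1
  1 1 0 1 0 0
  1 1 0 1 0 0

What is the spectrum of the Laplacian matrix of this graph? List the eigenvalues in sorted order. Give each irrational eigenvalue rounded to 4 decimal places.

[0, 3, 3, 3, 3, 6]

With the vertex order [0, 1, 2, 3, 4, 5], the degrees are [3, 3, 3, 3, 3, 3], giving D = diag(3, 3, 3, 3, 3, 3) and L = D - A. L is symmetric positive semidefinite, so every eigenvalue is real and nonnegative. The single zero eigenvalue shows the graph is connected. The eigenvalues sum to 18, which equals trace(L) = 2|E|. There is one zero in the spectrum, matching the 1 component.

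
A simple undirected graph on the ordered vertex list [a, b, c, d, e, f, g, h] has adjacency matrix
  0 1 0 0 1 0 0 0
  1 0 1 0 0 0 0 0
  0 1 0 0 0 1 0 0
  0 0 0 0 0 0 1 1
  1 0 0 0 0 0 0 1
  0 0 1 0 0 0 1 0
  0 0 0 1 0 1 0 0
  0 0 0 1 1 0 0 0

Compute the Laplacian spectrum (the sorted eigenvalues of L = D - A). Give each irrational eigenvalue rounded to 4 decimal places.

[0, 0.5858, 0.5858, 2, 2, 3.4142, 3.4142, 4]

With the vertex order [a, b, c, d, e, f, g, h], the degrees are [2, 2, 2, 2, 2, 2, 2, 2], giving D = diag(2, 2, 2, 2, 2, 2, 2, 2) and L = D - A. Since every row of L sums to 0, the all-ones vector is in the kernel and 0 is an eigenvalue. By the matrix-tree theorem the graph has (1/8) * product of the nonzero eigenvalues = 8 spanning trees.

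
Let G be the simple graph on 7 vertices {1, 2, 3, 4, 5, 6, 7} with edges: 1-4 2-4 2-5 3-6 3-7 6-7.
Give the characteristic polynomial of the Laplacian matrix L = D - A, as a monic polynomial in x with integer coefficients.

x^7 - 12x^6 + 55x^5 - 118x^4 + 114x^3 - 36x^2

Reading degrees in the order [1, 2, 3, 4, 5, 6, 7] gives [1, 2, 2, 2, 1, 2, 2]; set D = diag(1, 2, 2, 2, 1, 2, 2) and form L = D - A. Computing det(xI - L) by cofactor expansion (or equivalently via sum-over-permutations) gives x^7 - 12x^6 + 55x^5 - 118x^4 + 114x^3 - 36x^2. The constant term is 0 because L is singular (the all-ones vector lies in its kernel).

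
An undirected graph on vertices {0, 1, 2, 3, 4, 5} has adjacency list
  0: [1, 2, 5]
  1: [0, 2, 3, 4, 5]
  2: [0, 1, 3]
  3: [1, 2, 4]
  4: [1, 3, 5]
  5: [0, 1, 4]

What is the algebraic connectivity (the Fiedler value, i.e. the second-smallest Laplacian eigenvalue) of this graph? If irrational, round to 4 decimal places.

Reading degrees in the order [0, 1, 2, 3, 4, 5] gives [3, 5, 3, 3, 3, 3]; set D = diag(3, 5, 3, 3, 3, 3) and form L = D - A. The sorted Laplacian eigenvalues are [0, 2.3820, 2.3820, 4.6180, 4.6180, 6]; the algebraic connectivity is the second entry, 2.3820. The largest eigenvalue, 6, is at most the vertex count 6.

2.3820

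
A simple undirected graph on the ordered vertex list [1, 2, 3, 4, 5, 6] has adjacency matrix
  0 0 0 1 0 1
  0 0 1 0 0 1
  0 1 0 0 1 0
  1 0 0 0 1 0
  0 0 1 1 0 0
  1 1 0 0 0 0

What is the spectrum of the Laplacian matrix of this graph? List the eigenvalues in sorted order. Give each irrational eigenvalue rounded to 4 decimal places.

With the vertex order [1, 2, 3, 4, 5, 6], the degrees are [2, 2, 2, 2, 2, 2], giving D = diag(2, 2, 2, 2, 2, 2) and L = D - A. The multiplicity of 0 as a Laplacian eigenvalue equals the number of connected components. The single zero eigenvalue shows the graph is connected. The largest eigenvalue, 4, is at most the vertex count 6.

[0, 1, 1, 3, 3, 4]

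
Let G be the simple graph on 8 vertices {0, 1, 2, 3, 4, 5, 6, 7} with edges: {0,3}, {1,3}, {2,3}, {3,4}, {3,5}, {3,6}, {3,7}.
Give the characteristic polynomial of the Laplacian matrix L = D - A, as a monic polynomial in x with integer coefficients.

Reading degrees in the order [0, 1, 2, 3, 4, 5, 6, 7] gives [1, 1, 1, 7, 1, 1, 1, 1]; set D = diag(1, 1, 1, 7, 1, 1, 1, 1) and form L = D - A. The eigenvalues of L are [0, 1, 1, 1, 1, 1, 1, 8]; the characteristic polynomial is the product of (x - lambda_i), which multiplies out to x^8 - 14x^7 + 63x^6 - 140x^5 + 175x^4 - 126x^3 + 49x^2 - 8x. The coefficient of x^7 equals -trace(L) = -14, matching the sum of degrees. The largest eigenvalue, 8, is at most the vertex count 8. There is one zero in the spectrum, matching the 1 component.

x^8 - 14x^7 + 63x^6 - 140x^5 + 175x^4 - 126x^3 + 49x^2 - 8x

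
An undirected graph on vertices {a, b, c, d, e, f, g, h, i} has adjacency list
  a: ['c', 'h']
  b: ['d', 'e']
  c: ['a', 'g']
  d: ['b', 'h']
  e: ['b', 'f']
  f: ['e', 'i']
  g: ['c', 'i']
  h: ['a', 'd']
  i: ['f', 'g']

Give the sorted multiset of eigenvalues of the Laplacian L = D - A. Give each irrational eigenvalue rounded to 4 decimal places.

[0, 0.4679, 0.4679, 1.6527, 1.6527, 3, 3, 3.8794, 3.8794]

Reading degrees in the order [a, b, c, d, e, f, g, h, i] gives [2, 2, 2, 2, 2, 2, 2, 2, 2]; set D = diag(2, 2, 2, 2, 2, 2, 2, 2, 2) and form L = D - A. Since every row of L sums to 0, the all-ones vector is in the kernel and 0 is an eigenvalue. The eigenvalues sum to 18, which equals trace(L) = 2|E|.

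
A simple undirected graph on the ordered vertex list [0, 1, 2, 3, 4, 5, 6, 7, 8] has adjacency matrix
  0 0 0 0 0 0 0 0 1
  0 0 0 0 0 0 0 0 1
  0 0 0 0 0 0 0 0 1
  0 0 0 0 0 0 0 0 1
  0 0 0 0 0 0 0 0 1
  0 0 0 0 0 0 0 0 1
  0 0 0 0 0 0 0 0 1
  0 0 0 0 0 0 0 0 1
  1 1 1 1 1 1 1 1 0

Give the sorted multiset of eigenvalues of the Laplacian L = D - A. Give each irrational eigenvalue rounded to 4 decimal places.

[0, 1, 1, 1, 1, 1, 1, 1, 9]

Each diagonal entry of L is the vertex degree and each off-diagonal entry is -1 where an edge is present, 0 otherwise; in the order [0, 1, 2, 3, 4, 5, 6, 7, 8] the diagonal is [1, 1, 1, 1, 1, 1, 1, 1, 8]. The multiplicity of 0 as a Laplacian eigenvalue equals the number of connected components. The eigenvalues sum to 16, which equals trace(L) = 2|E|.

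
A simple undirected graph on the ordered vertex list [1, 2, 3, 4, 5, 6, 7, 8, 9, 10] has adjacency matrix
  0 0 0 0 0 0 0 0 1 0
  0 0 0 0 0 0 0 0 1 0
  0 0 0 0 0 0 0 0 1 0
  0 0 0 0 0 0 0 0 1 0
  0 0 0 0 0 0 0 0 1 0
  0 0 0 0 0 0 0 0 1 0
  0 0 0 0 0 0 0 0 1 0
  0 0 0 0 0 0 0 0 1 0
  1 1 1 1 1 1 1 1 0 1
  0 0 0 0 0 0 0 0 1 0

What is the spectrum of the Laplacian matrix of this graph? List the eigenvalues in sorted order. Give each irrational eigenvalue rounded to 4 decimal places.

[0, 1, 1, 1, 1, 1, 1, 1, 1, 10]

Each diagonal entry of L is the vertex degree and each off-diagonal entry is -1 where an edge is present, 0 otherwise; in the order [1, 2, 3, 4, 5, 6, 7, 8, 9, 10] the diagonal is [1, 1, 1, 1, 1, 1, 1, 1, 9, 1]. L is symmetric positive semidefinite, so every eigenvalue is real and nonnegative.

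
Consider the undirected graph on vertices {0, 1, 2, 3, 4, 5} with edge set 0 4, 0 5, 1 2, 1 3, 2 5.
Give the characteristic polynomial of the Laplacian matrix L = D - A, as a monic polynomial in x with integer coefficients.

Each diagonal entry of L is the vertex degree and each off-diagonal entry is -1 where an edge is present, 0 otherwise; in the order [0, 1, 2, 3, 4, 5] the diagonal is [2, 2, 2, 1, 1, 2]. Computing det(xI - L) by cofactor expansion (or equivalently via sum-over-permutations) gives x^6 - 10x^5 + 36x^4 - 56x^3 + 35x^2 - 6x. Since p(0) = det(-L) = 0, x divides p(x). By the matrix-tree theorem the graph has (1/6) * product of the nonzero eigenvalues = 1 spanning tree. The largest eigenvalue, 3.7321, is at most the vertex count 6.

x^6 - 10x^5 + 36x^4 - 56x^3 + 35x^2 - 6x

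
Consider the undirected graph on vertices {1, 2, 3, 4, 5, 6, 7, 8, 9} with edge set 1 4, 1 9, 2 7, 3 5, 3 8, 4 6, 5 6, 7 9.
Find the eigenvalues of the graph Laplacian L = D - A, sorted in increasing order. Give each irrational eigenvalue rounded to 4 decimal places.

[0, 0.1206, 0.4679, 1, 1.6527, 2.3473, 3, 3.5321, 3.8794]

Reading degrees in the order [1, 2, 3, 4, 5, 6, 7, 8, 9] gives [2, 1, 2, 2, 2, 2, 2, 1, 2]; set D = diag(2, 1, 2, 2, 2, 2, 2, 1, 2) and form L = D - A. The multiplicity of 0 as a Laplacian eigenvalue equals the number of connected components. There is one zero in the spectrum, matching the 1 component.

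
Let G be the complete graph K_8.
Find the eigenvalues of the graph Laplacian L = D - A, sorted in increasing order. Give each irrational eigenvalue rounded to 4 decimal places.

The graph has 8 vertices and degree multiset [7, 7, 7, 7, 7, 7, 7, 7]; D is the diagonal matrix of degrees and L = D - A. Diagonalising L (or applying a numerical eigensolver to the 8x8 matrix) gives the spectrum above. By the matrix-tree theorem the graph has (1/8) * product of the nonzero eigenvalues = 262144 spanning trees. There is one zero in the spectrum, matching the 1 component.

[0, 8, 8, 8, 8, 8, 8, 8]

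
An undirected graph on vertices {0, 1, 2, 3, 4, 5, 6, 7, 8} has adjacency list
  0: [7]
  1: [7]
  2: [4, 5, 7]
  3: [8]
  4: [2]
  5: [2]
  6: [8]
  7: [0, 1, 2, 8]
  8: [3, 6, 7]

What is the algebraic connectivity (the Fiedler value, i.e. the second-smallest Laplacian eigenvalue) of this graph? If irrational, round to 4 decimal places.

0.2679

With the vertex order [0, 1, 2, 3, 4, 5, 6, 7, 8], the degrees are [1, 1, 3, 1, 1, 1, 1, 4, 3], giving D = diag(1, 1, 3, 1, 1, 1, 1, 4, 3) and L = D - A. The smallest Laplacian eigenvalue is always 0. The next one, lambda_2 = 0.2679, measures how hard the graph is to disconnect: larger values mean better connectivity. The largest eigenvalue, 5.4495, is at most the vertex count 9. The eigenvalues sum to 16, which equals trace(L) = 2|E|.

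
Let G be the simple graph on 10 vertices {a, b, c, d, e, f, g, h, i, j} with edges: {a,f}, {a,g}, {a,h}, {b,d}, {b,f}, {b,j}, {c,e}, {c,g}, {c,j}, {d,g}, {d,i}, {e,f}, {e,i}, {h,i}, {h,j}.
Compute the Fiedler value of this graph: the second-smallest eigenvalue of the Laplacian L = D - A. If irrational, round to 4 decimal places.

Each diagonal entry of L is the vertex degree and each off-diagonal entry is -1 where an edge is present, 0 otherwise; in the order [a, b, c, d, e, f, g, h, i, j] the diagonal is [3, 3, 3, 3, 3, 3, 3, 3, 3, 3]. The smallest Laplacian eigenvalue is always 0. The next one, lambda_2 = 2, measures how hard the graph is to disconnect: larger values mean better connectivity. There is one zero in the spectrum, matching the 1 component.

2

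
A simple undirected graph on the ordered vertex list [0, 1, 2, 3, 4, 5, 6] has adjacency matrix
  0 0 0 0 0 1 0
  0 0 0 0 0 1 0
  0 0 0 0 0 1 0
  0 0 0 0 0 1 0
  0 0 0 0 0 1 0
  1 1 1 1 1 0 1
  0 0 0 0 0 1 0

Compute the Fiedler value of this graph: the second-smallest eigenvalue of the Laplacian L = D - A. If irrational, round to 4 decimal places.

1

Reading degrees in the order [0, 1, 2, 3, 4, 5, 6] gives [1, 1, 1, 1, 1, 6, 1]; set D = diag(1, 1, 1, 1, 1, 6, 1) and form L = D - A. The smallest Laplacian eigenvalue is always 0. The next one, lambda_2 = 1, measures how hard the graph is to disconnect: larger values mean better connectivity. The eigenvalues sum to 12, which equals trace(L) = 2|E|.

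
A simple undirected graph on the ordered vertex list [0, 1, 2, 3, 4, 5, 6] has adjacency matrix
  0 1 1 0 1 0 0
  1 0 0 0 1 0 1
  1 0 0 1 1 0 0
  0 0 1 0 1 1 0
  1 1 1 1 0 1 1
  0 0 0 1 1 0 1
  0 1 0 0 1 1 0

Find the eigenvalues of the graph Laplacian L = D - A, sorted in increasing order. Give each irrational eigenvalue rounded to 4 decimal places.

With the vertex order [0, 1, 2, 3, 4, 5, 6], the degrees are [3, 3, 3, 3, 6, 3, 3], giving D = diag(3, 3, 3, 3, 6, 3, 3) and L = D - A. Diagonalising L (or applying a numerical eigensolver to the 7x7 matrix) gives the spectrum above.

[0, 2, 2, 4, 4, 5, 7]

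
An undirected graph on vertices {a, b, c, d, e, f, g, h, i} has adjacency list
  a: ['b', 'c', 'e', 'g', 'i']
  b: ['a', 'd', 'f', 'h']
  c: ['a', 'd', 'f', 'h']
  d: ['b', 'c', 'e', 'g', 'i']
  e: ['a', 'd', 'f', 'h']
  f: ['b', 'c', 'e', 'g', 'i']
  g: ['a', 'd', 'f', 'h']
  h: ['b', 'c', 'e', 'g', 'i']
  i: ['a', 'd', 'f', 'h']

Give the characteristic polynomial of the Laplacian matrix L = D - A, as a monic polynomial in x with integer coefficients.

x^9 - 40x^8 + 690x^7 - 6720x^6 + 40485x^5 - 154704x^4 + 366560x^3 - 492800x^2 + 288000x

Reading degrees in the order [a, b, c, d, e, f, g, h, i] gives [5, 4, 4, 5, 4, 5, 4, 5, 4]; set D = diag(5, 4, 4, 5, 4, 5, 4, 5, 4) and form L = D - A. The eigenvalues of L are [0, 4, 4, 4, 4, 5, 5, 5, 9]; the characteristic polynomial is the product of (x - lambda_i), which multiplies out to x^9 - 40x^8 + 690x^7 - 6720x^6 + 40485x^5 - 154704x^4 + 366560x^3 - 492800x^2 + 288000x. The constant term is 0 because L is singular (the all-ones vector lies in its kernel).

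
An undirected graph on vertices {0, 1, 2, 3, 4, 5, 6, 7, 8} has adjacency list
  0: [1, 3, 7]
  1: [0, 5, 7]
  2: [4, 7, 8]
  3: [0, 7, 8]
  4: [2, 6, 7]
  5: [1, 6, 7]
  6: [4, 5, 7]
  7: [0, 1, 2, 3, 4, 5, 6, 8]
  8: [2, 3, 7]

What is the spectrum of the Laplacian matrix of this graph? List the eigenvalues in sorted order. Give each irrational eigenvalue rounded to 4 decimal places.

Each diagonal entry of L is the vertex degree and each off-diagonal entry is -1 where an edge is present, 0 otherwise; in the order [0, 1, 2, 3, 4, 5, 6, 7, 8] the diagonal is [3, 3, 3, 3, 3, 3, 3, 8, 3]. Diagonalising L (or applying a numerical eigensolver to the 9x9 matrix) gives the spectrum above. The single zero eigenvalue shows the graph is connected.

[0, 1.5858, 1.5858, 3, 3, 4.4142, 4.4142, 5, 9]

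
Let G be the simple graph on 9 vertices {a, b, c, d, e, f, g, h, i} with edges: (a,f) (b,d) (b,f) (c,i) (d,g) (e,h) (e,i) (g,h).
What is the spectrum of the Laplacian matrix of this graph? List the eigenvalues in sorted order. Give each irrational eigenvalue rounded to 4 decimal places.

With the vertex order [a, b, c, d, e, f, g, h, i], the degrees are [1, 2, 1, 2, 2, 2, 2, 2, 2], giving D = diag(1, 2, 1, 2, 2, 2, 2, 2, 2) and L = D - A. The multiplicity of 0 as a Laplacian eigenvalue equals the number of connected components. The single zero eigenvalue shows the graph is connected.

[0, 0.1206, 0.4679, 1, 1.6527, 2.3473, 3, 3.5321, 3.8794]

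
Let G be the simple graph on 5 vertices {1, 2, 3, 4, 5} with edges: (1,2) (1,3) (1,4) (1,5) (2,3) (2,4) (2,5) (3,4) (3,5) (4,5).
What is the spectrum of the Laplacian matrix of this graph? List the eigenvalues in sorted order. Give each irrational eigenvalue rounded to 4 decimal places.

[0, 5, 5, 5, 5]

Reading degrees in the order [1, 2, 3, 4, 5] gives [4, 4, 4, 4, 4]; set D = diag(4, 4, 4, 4, 4) and form L = D - A. L is symmetric positive semidefinite, so every eigenvalue is real and nonnegative.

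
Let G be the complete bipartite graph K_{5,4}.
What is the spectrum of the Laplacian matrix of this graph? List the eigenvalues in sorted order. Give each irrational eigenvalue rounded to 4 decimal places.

The graph has 9 vertices and degree multiset [5, 5, 5, 5, 4, 4, 4, 4, 4]; D is the diagonal matrix of degrees and L = D - A. Since every row of L sums to 0, the all-ones vector is in the kernel and 0 is an eigenvalue. The single zero eigenvalue shows the graph is connected. By the matrix-tree theorem the graph has (1/9) * product of the nonzero eigenvalues = 32000 spanning trees.

[0, 4, 4, 4, 4, 5, 5, 5, 9]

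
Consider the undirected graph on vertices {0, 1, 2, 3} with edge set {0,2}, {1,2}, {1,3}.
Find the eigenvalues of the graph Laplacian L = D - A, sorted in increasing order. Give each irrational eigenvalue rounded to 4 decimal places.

[0, 0.5858, 2, 3.4142]

With the vertex order [0, 1, 2, 3], the degrees are [1, 2, 2, 1], giving D = diag(1, 2, 2, 1) and L = D - A. Diagonalising L (or applying a numerical eigensolver to the 4x4 matrix) gives the spectrum above. By the matrix-tree theorem the graph has (1/4) * product of the nonzero eigenvalues = 1 spanning tree.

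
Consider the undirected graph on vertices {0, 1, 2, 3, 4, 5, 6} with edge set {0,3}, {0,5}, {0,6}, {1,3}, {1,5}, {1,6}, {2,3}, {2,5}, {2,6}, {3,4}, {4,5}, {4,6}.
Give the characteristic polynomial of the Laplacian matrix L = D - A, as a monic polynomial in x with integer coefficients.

x^7 - 24x^6 + 234x^5 - 1192x^4 + 3357x^3 - 4968x^2 + 3024x

Each diagonal entry of L is the vertex degree and each off-diagonal entry is -1 where an edge is present, 0 otherwise; in the order [0, 1, 2, 3, 4, 5, 6] the diagonal is [3, 3, 3, 4, 3, 4, 4]. The eigenvalues of L are [0, 3, 3, 3, 4, 4, 7]; the characteristic polynomial is the product of (x - lambda_i), which multiplies out to x^7 - 24x^6 + 234x^5 - 1192x^4 + 3357x^3 - 4968x^2 + 3024x. The constant term is 0 because L is singular (the all-ones vector lies in its kernel). The eigenvalues sum to 24, which equals trace(L) = 2|E|. By the matrix-tree theorem the graph has (1/7) * product of the nonzero eigenvalues = 432 spanning trees.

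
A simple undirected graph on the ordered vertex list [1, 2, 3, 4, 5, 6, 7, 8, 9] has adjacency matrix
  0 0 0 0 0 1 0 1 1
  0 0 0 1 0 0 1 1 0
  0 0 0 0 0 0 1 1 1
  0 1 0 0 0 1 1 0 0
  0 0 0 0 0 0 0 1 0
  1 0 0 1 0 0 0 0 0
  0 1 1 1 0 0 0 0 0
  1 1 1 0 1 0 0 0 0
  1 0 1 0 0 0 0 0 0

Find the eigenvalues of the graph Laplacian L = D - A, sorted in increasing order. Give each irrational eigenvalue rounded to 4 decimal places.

[0, 0.7746, 1.1659, 1.4677, 3, 3.2134, 4.0595, 4.5109, 5.8080]

Reading degrees in the order [1, 2, 3, 4, 5, 6, 7, 8, 9] gives [3, 3, 3, 3, 1, 2, 3, 4, 2]; set D = diag(3, 3, 3, 3, 1, 2, 3, 4, 2) and form L = D - A. L is symmetric positive semidefinite, so every eigenvalue is real and nonnegative. The single zero eigenvalue shows the graph is connected. There is one zero in the spectrum, matching the 1 component.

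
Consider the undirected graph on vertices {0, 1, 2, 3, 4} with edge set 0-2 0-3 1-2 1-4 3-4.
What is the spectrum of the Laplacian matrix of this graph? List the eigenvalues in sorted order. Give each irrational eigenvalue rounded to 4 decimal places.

[0, 1.3820, 1.3820, 3.6180, 3.6180]

With the vertex order [0, 1, 2, 3, 4], the degrees are [2, 2, 2, 2, 2], giving D = diag(2, 2, 2, 2, 2) and L = D - A. Diagonalising L (or applying a numerical eigensolver to the 5x5 matrix) gives the spectrum above.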